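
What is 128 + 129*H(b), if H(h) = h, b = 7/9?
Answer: 685/3 ≈ 228.33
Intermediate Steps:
b = 7/9 (b = 7*(⅑) = 7/9 ≈ 0.77778)
128 + 129*H(b) = 128 + 129*(7/9) = 128 + 301/3 = 685/3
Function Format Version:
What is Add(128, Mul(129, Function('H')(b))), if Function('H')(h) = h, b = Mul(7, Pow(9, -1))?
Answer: Rational(685, 3) ≈ 228.33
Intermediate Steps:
b = Rational(7, 9) (b = Mul(7, Rational(1, 9)) = Rational(7, 9) ≈ 0.77778)
Add(128, Mul(129, Function('H')(b))) = Add(128, Mul(129, Rational(7, 9))) = Add(128, Rational(301, 3)) = Rational(685, 3)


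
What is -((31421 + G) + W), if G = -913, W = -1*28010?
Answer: -2498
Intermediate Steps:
W = -28010
-((31421 + G) + W) = -((31421 - 913) - 28010) = -(30508 - 28010) = -1*2498 = -2498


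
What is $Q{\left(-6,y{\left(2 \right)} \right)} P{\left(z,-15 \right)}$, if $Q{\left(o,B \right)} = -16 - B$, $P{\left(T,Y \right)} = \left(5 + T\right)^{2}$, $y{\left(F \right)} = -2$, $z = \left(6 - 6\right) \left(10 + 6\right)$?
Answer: $-350$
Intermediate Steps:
$z = 0$ ($z = 0 \cdot 16 = 0$)
$Q{\left(-6,y{\left(2 \right)} \right)} P{\left(z,-15 \right)} = \left(-16 - -2\right) \left(5 + 0\right)^{2} = \left(-16 + 2\right) 5^{2} = \left(-14\right) 25 = -350$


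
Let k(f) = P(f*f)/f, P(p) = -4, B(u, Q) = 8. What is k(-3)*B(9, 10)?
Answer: 32/3 ≈ 10.667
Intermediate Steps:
k(f) = -4/f
k(-3)*B(9, 10) = -4/(-3)*8 = -4*(-⅓)*8 = (4/3)*8 = 32/3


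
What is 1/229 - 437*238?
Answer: -23817373/229 ≈ -1.0401e+5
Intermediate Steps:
1/229 - 437*238 = 1/229 - 104006 = -23817373/229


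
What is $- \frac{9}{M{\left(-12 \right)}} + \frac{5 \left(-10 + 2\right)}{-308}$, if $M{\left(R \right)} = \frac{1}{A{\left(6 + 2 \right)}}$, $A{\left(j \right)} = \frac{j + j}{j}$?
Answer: $- \frac{1376}{77} \approx -17.87$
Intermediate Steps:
$A{\left(j \right)} = 2$ ($A{\left(j \right)} = \frac{2 j}{j} = 2$)
$M{\left(R \right)} = \frac{1}{2}$
$- \frac{9}{M{\left(-12 \right)}} + \frac{5 \left(-10 + 2\right)}{-308} = - 9 \frac{1}{\frac{1}{2}} + \frac{5 \left(-10 + 2\right)}{-308} = \left(-9\right) 2 + 5 \left(-8\right) \left(- \frac{1}{308}\right) = -18 - - \frac{10}{77} = -18 + \frac{10}{77} = - \frac{1376}{77}$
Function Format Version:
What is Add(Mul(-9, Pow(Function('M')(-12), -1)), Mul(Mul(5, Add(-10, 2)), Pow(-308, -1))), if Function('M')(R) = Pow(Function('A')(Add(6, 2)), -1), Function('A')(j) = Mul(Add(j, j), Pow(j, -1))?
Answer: Rational(-1376, 77) ≈ -17.870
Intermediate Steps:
Function('A')(j) = 2 (Function('A')(j) = Mul(Mul(2, j), Pow(j, -1)) = 2)
Function('M')(R) = Rational(1, 2) (Function('M')(R) = Pow(2, -1) = Rational(1, 2))
Add(Mul(-9, Pow(Function('M')(-12), -1)), Mul(Mul(5, Add(-10, 2)), Pow(-308, -1))) = Add(Mul(-9, Pow(Rational(1, 2), -1)), Mul(Mul(5, Add(-10, 2)), Pow(-308, -1))) = Add(Mul(-9, 2), Mul(Mul(5, -8), Rational(-1, 308))) = Add(-18, Mul(-40, Rational(-1, 308))) = Add(-18, Rational(10, 77)) = Rational(-1376, 77)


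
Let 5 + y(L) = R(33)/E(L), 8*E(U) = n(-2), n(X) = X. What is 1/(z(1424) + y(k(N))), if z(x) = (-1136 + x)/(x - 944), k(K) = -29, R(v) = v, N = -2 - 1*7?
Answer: -5/682 ≈ -0.0073314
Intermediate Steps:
E(U) = -¼ (E(U) = (⅛)*(-2) = -¼)
N = -9 (N = -2 - 7 = -9)
z(x) = (-1136 + x)/(-944 + x)
y(L) = -137 (y(L) = -5 + 33/(-¼) = -5 + 33*(-4) = -5 - 132 = -137)
1/(z(1424) + y(k(N))) = 1/((-1136 + 1424)/(-944 + 1424) - 137) = 1/(288/480 - 137) = 1/((1/480)*288 - 137) = 1/(⅗ - 137) = 1/(-682/5) = -5/682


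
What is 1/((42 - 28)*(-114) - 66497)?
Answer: -1/68093 ≈ -1.4686e-5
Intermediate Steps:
1/((42 - 28)*(-114) - 66497) = 1/(14*(-114) - 66497) = 1/(-1596 - 66497) = 1/(-68093) = -1/68093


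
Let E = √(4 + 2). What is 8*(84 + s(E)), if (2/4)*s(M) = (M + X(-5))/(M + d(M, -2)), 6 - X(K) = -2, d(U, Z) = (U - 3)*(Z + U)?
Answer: 712 + 44*√6/3 ≈ 747.93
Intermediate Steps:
d(U, Z) = (-3 + U)*(U + Z)
X(K) = 8 (X(K) = 6 - 1*(-2) = 6 + 2 = 8)
E = √6 ≈ 2.4495
s(M) = 2*(8 + M)/(6 + M² - 4*M) (s(M) = 2*((M + 8)/(M + (M² - 3*M - 3*(-2) + M*(-2)))) = 2*((8 + M)/(M + (M² - 3*M + 6 - 2*M))) = 2*((8 + M)/(M + (6 + M² - 5*M))) = 2*((8 + M)/(6 + M² - 4*M)) = 2*(8 + M)/(6 + M² - 4*M))
8*(84 + s(E)) = 8*(84 + 2*(8 + √6)/(6 + (√6)² - 4*√6)) = 8*(84 + 2*(8 + √6)/(6 + 6 - 4*√6)) = 8*(84 + 2*(8 + √6)/(12 - 4*√6)) = 672 + 16*(8 + √6)/(12 - 4*√6)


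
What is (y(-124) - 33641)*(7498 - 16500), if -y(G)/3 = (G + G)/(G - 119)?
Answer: 24531971338/81 ≈ 3.0286e+8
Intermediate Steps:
y(G) = -6*G/(-119 + G) (y(G) = -3*(G + G)/(G - 119) = -3*2*G/(-119 + G) = -6*G/(-119 + G))
(y(-124) - 33641)*(7498 - 16500) = (-6*(-124)/(-119 - 124) - 33641)*(7498 - 16500) = (-6*(-124)/(-243) - 33641)*(-9002) = (-6*(-124)*(-1/243) - 33641)*(-9002) = (-248/81 - 33641)*(-9002) = -2725169/81*(-9002) = 24531971338/81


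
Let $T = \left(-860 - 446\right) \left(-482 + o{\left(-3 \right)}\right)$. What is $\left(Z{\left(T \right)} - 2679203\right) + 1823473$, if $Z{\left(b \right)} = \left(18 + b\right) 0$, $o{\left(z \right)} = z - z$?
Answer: $-855730$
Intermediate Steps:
$o{\left(z \right)} = 0$
$T = 629492$ ($T = \left(-860 - 446\right) \left(-482 + 0\right) = \left(-1306\right) \left(-482\right) = 629492$)
$Z{\left(b \right)} = 0$
$\left(Z{\left(T \right)} - 2679203\right) + 1823473 = \left(0 - 2679203\right) + 1823473 = -2679203 + 1823473 = -855730$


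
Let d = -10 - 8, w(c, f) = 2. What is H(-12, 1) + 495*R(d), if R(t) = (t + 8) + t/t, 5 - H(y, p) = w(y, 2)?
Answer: -4452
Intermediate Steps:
H(y, p) = 3 (H(y, p) = 5 - 1*2 = 5 - 2 = 3)
d = -18
R(t) = 9 + t (R(t) = (8 + t) + 1 = 9 + t)
H(-12, 1) + 495*R(d) = 3 + 495*(9 - 18) = 3 + 495*(-9) = 3 - 4455 = -4452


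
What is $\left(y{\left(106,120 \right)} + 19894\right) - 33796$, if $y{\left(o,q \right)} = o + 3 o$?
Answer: $-13478$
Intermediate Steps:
$y{\left(o,q \right)} = 4 o$
$\left(y{\left(106,120 \right)} + 19894\right) - 33796 = \left(4 \cdot 106 + 19894\right) - 33796 = \left(424 + 19894\right) - 33796 = 20318 - 33796 = -13478$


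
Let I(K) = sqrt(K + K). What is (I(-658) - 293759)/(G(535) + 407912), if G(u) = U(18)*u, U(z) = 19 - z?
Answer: -293759/408447 + 2*I*sqrt(329)/408447 ≈ -0.71921 + 8.8816e-5*I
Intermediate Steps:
G(u) = u (G(u) = (19 - 1*18)*u = (19 - 18)*u = 1*u = u)
I(K) = sqrt(2)*sqrt(K) (I(K) = sqrt(2*K) = sqrt(2)*sqrt(K))
(I(-658) - 293759)/(G(535) + 407912) = (sqrt(2)*sqrt(-658) - 293759)/(535 + 407912) = (sqrt(2)*(I*sqrt(658)) - 293759)/408447 = (2*I*sqrt(329) - 293759)*(1/408447) = (-293759 + 2*I*sqrt(329))*(1/408447) = -293759/408447 + 2*I*sqrt(329)/408447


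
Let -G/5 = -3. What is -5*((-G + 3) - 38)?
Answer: 250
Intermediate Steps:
G = 15 (G = -5*(-3) = 15)
-5*((-G + 3) - 38) = -5*((-1*15 + 3) - 38) = -5*((-15 + 3) - 38) = -5*(-12 - 38) = -5*(-50) = 250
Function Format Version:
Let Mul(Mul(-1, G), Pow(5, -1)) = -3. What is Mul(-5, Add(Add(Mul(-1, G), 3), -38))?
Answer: 250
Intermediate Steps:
G = 15 (G = Mul(-5, -3) = 15)
Mul(-5, Add(Add(Mul(-1, G), 3), -38)) = Mul(-5, Add(Add(Mul(-1, 15), 3), -38)) = Mul(-5, Add(Add(-15, 3), -38)) = Mul(-5, Add(-12, -38)) = Mul(-5, -50) = 250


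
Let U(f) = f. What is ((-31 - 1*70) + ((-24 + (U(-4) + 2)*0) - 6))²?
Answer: 17161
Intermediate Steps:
((-31 - 1*70) + ((-24 + (U(-4) + 2)*0) - 6))² = ((-31 - 1*70) + ((-24 + (-4 + 2)*0) - 6))² = ((-31 - 70) + ((-24 - 2*0) - 6))² = (-101 + ((-24 + 0) - 6))² = (-101 + (-24 - 6))² = (-101 - 30)² = (-131)² = 17161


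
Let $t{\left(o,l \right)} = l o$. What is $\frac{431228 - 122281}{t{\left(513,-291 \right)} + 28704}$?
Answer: $- \frac{308947}{120579} \approx -2.5622$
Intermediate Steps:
$\frac{431228 - 122281}{t{\left(513,-291 \right)} + 28704} = \frac{431228 - 122281}{\left(-291\right) 513 + 28704} = \frac{308947}{-149283 + 28704} = \frac{308947}{-120579} = 308947 \left(- \frac{1}{120579}\right) = - \frac{308947}{120579}$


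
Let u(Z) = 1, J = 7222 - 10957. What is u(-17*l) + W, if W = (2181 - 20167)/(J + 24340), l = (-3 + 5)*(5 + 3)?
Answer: 2619/20605 ≈ 0.12710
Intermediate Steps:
J = -3735
l = 16 (l = 2*8 = 16)
W = -17986/20605 (W = (2181 - 20167)/(-3735 + 24340) = -17986/20605 ≈ -0.87290)
u(-17*l) + W = 1 - 17986/20605 = 2619/20605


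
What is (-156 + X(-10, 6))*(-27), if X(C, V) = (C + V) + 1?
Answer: 4293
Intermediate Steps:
X(C, V) = 1 + C + V
(-156 + X(-10, 6))*(-27) = (-156 + (1 - 10 + 6))*(-27) = (-156 - 3)*(-27) = -159*(-27) = 4293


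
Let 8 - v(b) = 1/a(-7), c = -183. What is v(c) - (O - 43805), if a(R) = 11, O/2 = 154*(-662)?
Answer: 2724798/11 ≈ 2.4771e+5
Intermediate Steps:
O = -203896 (O = 2*(154*(-662)) = 2*(-101948) = -203896)
v(b) = 87/11 (v(b) = 8 - 1/11 = 87/11)
v(c) - (O - 43805) = 87/11 - (-203896 - 43805) = 87/11 - 1*(-247701) = 87/11 + 247701 = 2724798/11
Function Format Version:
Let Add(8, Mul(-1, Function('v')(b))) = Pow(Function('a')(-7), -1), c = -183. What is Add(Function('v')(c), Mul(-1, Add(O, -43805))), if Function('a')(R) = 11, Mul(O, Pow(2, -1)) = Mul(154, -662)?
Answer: Rational(2724798, 11) ≈ 2.4771e+5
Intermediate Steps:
O = -203896 (O = Mul(2, Mul(154, -662)) = Mul(2, -101948) = -203896)
Function('v')(b) = Rational(87, 11) (Function('v')(b) = Add(8, Mul(-1, Pow(11, -1))) = Add(8, Mul(-1, Rational(1, 11))) = Add(8, Rational(-1, 11)) = Rational(87, 11))
Add(Function('v')(c), Mul(-1, Add(O, -43805))) = Add(Rational(87, 11), Mul(-1, Add(-203896, -43805))) = Add(Rational(87, 11), Mul(-1, -247701)) = Add(Rational(87, 11), 247701) = Rational(2724798, 11)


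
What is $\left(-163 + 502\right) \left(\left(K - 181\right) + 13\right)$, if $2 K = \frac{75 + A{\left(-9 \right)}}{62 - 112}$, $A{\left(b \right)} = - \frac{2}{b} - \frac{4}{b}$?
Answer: $- \frac{5720851}{100} \approx -57209.0$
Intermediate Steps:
$A{\left(b \right)} = - \frac{6}{b}$
$K = - \frac{227}{300}$ ($K = \frac{\left(75 - \frac{6}{-9}\right) \frac{1}{62 - 112}}{2} = \frac{\left(75 - - \frac{2}{3}\right) \frac{1}{-50}}{2} = \frac{\left(75 + \frac{2}{3}\right) \left(- \frac{1}{50}\right)}{2} = \frac{\frac{227}{3} \left(- \frac{1}{50}\right)}{2} = \frac{1}{2} \left(- \frac{227}{150}\right) = - \frac{227}{300} \approx -0.75667$)
$\left(-163 + 502\right) \left(\left(K - 181\right) + 13\right) = \left(-163 + 502\right) \left(\left(- \frac{227}{300} - 181\right) + 13\right) = 339 \left(\left(- \frac{227}{300} - 181\right) + 13\right) = 339 \left(- \frac{54527}{300} + 13\right) = 339 \left(- \frac{50627}{300}\right) = - \frac{5720851}{100}$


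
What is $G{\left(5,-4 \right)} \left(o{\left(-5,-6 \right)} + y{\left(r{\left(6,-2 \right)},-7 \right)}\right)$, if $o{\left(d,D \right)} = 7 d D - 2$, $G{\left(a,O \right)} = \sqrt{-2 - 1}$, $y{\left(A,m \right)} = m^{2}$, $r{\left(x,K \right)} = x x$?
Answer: $257 i \sqrt{3} \approx 445.14 i$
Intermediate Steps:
$r{\left(x,K \right)} = x^{2}$
$G{\left(a,O \right)} = i \sqrt{3}$ ($G{\left(a,O \right)} = \sqrt{-3} = i \sqrt{3}$)
$o{\left(d,D \right)} = -2 + 7 D d$ ($o{\left(d,D \right)} = 7 D d - 2 = -2 + 7 D d$)
$G{\left(5,-4 \right)} \left(o{\left(-5,-6 \right)} + y{\left(r{\left(6,-2 \right)},-7 \right)}\right) = i \sqrt{3} \left(\left(-2 + 7 \left(-6\right) \left(-5\right)\right) + \left(-7\right)^{2}\right) = i \sqrt{3} \left(\left(-2 + 210\right) + 49\right) = i \sqrt{3} \left(208 + 49\right) = i \sqrt{3} \cdot 257 = 257 i \sqrt{3}$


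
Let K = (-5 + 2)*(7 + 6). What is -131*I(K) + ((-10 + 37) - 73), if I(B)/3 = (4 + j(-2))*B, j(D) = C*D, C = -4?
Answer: 183878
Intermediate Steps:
j(D) = -4*D
K = -39 (K = -3*13 = -39)
I(B) = 36*B (I(B) = 3*((4 - 4*(-2))*B) = 3*((4 + 8)*B) = 3*(12*B) = 36*B)
-131*I(K) + ((-10 + 37) - 73) = -4716*(-39) + ((-10 + 37) - 73) = -131*(-1404) + (27 - 73) = 183924 - 46 = 183878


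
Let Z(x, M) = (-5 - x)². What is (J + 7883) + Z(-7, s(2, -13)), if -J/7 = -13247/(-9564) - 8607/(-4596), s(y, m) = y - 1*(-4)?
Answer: 7201660496/915753 ≈ 7864.2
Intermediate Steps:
s(y, m) = 4 + y (s(y, m) = y + 4 = 4 + y)
J = -20883415/915753 (J = -7*(-13247/(-9564) - 8607/(-4596)) = -7*(-13247*(-1/9564) - 8607*(-1/4596)) = -7*(13247/9564 + 2869/1532) = -7*2983345/915753 = -20883415/915753 ≈ -22.805)
(J + 7883) + Z(-7, s(2, -13)) = (-20883415/915753 + 7883) + (5 - 7)² = 7197997484/915753 + (-2)² = 7197997484/915753 + 4 = 7201660496/915753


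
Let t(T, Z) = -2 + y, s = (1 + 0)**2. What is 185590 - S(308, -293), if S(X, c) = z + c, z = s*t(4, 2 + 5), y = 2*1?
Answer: 185883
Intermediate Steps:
y = 2
s = 1 (s = 1**2 = 1)
t(T, Z) = 0 (t(T, Z) = -2 + 2 = 0)
z = 0 (z = 1*0 = 0)
S(X, c) = c (S(X, c) = 0 + c = c)
185590 - S(308, -293) = 185590 - 1*(-293) = 185590 + 293 = 185883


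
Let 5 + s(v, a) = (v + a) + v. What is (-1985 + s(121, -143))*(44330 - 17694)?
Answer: -50368676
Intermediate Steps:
s(v, a) = -5 + a + 2*v (s(v, a) = -5 + ((v + a) + v) = -5 + ((a + v) + v) = -5 + (a + 2*v) = -5 + a + 2*v)
(-1985 + s(121, -143))*(44330 - 17694) = (-1985 + (-5 - 143 + 2*121))*(44330 - 17694) = (-1985 + (-5 - 143 + 242))*26636 = (-1985 + 94)*26636 = -1891*26636 = -50368676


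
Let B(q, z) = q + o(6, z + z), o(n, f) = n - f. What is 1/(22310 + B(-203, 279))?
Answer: 1/21555 ≈ 4.6393e-5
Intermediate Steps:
B(q, z) = 6 + q - 2*z (B(q, z) = q + (6 - (z + z)) = q + (6 - 2*z) = 6 + q - 2*z)
1/(22310 + B(-203, 279)) = 1/(22310 + (6 - 203 - 2*279)) = 1/(22310 + (6 - 203 - 558)) = 1/(22310 - 755) = 1/21555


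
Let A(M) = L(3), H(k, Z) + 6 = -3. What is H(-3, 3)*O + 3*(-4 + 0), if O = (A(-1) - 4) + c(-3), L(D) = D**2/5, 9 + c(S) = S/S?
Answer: 399/5 ≈ 79.800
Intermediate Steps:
c(S) = -8 (c(S) = -9 + S/S = -9 + 1 = -8)
H(k, Z) = -9 (H(k, Z) = -6 - 3 = -9)
L(D) = D**2/5 (L(D) = D**2*(1/5) = D**2/5)
A(M) = 9/5 (A(M) = (1/5)*3**2 = (1/5)*9 = 9/5)
O = -51/5 (O = (9/5 - 4) - 8 = -11/5 - 8 = -51/5 ≈ -10.200)
H(-3, 3)*O + 3*(-4 + 0) = -9*(-51/5) + 3*(-4 + 0) = 459/5 + 3*(-4) = 459/5 - 12 = 399/5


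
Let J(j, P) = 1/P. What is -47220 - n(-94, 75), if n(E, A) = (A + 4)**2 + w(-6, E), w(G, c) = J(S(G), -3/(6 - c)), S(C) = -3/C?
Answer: -160283/3 ≈ -53428.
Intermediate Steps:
w(G, c) = -2 + c/3 (w(G, c) = 1/(-3/(6 - c)) = -2 + c/3)
n(E, A) = -2 + (4 + A)**2 + E/3 (n(E, A) = (A + 4)**2 + (-2 + E/3) = (4 + A)**2 + (-2 + E/3) = -2 + (4 + A)**2 + E/3)
-47220 - n(-94, 75) = -47220 - (-2 + (4 + 75)**2 + (1/3)*(-94)) = -47220 - (-2 + 79**2 - 94/3) = -47220 - (-2 + 6241 - 94/3) = -47220 - 1*18623/3 = -47220 - 18623/3 = -160283/3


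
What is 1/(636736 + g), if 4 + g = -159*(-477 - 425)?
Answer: 1/780150 ≈ 1.2818e-6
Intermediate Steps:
g = 143414 (g = -4 - 159*(-477 - 425) = -4 - 159*(-902) = -4 + 143418 = 143414)
1/(636736 + g) = 1/(636736 + 143414) = 1/780150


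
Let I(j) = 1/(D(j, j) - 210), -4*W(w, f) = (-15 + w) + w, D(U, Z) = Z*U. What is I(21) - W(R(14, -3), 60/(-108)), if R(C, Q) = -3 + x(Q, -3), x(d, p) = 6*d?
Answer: -13163/924 ≈ -14.246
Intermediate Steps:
D(U, Z) = U*Z
R(C, Q) = -3 + 6*Q
W(w, f) = 15/4 - w/2 (W(w, f) = -((-15 + w) + w)/4 = -(-15 + 2*w)/4 = 15/4 - w/2)
I(j) = 1/(-210 + j²) (I(j) = 1/(j*j - 210) = 1/(j² - 210) = 1/(-210 + j²))
I(21) - W(R(14, -3), 60/(-108)) = 1/(-210 + 21²) - (15/4 - (-3 + 6*(-3))/2) = 1/(-210 + 441) - (15/4 - (-3 - 18)/2) = 1/231 - (15/4 - ½*(-21)) = 1/231 - (15/4 + 21/2) = 1/231 - 1*57/4 = 1/231 - 57/4 = -13163/924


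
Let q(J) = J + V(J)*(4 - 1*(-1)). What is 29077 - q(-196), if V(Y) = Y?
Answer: 30253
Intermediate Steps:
q(J) = 6*J (q(J) = J + J*(4 - 1*(-1)) = J + J*(4 + 1) = J + J*5 = J + 5*J = 6*J)
29077 - q(-196) = 29077 - 6*(-196) = 29077 - 1*(-1176) = 29077 + 1176 = 30253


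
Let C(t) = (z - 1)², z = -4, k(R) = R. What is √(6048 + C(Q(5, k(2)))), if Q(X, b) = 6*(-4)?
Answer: √6073 ≈ 77.929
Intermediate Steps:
Q(X, b) = -24
C(t) = 25 (C(t) = (-4 - 1)² = (-5)² = 25)
√(6048 + C(Q(5, k(2)))) = √(6048 + 25) = √6073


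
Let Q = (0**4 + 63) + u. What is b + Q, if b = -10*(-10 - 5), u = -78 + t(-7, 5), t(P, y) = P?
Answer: 128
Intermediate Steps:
u = -85 (u = -78 - 7 = -85)
Q = -22 (Q = (0**4 + 63) - 85 = (0 + 63) - 85 = 63 - 85 = -22)
b = 150 (b = -10*(-15) = 150)
b + Q = 150 - 22 = 128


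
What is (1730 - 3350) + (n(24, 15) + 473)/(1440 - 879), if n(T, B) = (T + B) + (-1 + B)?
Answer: -908294/561 ≈ -1619.1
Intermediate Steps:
n(T, B) = -1 + T + 2*B (n(T, B) = (B + T) + (-1 + B) = -1 + T + 2*B)
(1730 - 3350) + (n(24, 15) + 473)/(1440 - 879) = (1730 - 3350) + ((-1 + 24 + 2*15) + 473)/(1440 - 879) = -1620 + ((-1 + 24 + 30) + 473)/561 = -1620 + (53 + 473)*(1/561) = -1620 + 526*(1/561) = -1620 + 526/561 = -908294/561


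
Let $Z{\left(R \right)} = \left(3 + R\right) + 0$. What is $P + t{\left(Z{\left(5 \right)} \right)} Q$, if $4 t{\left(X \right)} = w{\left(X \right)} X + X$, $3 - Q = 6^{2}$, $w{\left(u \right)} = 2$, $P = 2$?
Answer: $-196$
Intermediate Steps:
$Z{\left(R \right)} = 3 + R$
$Q = -33$ ($Q = 3 - 6^{2} = 3 - 36 = -33$)
$t{\left(X \right)} = \frac{3 X}{4}$ ($t{\left(X \right)} = \frac{2 X + X}{4} = \frac{3 X}{4}$)
$P + t{\left(Z{\left(5 \right)} \right)} Q = 2 + \frac{3 \left(3 + 5\right)}{4} \left(-33\right) = 2 + \frac{3}{4} \cdot 8 \left(-33\right) = 2 + 6 \left(-33\right) = 2 - 198 = -196$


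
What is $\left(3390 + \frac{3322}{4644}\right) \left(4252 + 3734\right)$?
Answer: $\frac{10479283771}{387} \approx 2.7078 \cdot 10^{7}$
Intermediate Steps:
$\left(3390 + \frac{3322}{4644}\right) \left(4252 + 3734\right) = \left(3390 + 3322 \cdot \frac{1}{4644}\right) 7986 = \left(3390 + \frac{1661}{2322}\right) 7986 = \frac{7873241}{2322} \cdot 7986 = \frac{10479283771}{387}$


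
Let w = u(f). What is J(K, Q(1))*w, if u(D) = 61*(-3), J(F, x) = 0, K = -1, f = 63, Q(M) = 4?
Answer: 0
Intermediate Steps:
u(D) = -183
w = -183
J(K, Q(1))*w = 0*(-183) = 0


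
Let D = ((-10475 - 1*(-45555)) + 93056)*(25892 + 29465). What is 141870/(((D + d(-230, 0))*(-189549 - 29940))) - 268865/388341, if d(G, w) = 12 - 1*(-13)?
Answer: -139530607840328213005/201534062716192712391 ≈ -0.69234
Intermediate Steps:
d(G, w) = 25 (d(G, w) = 12 + 13 = 25)
D = 7093224552 (D = ((-10475 + 45555) + 93056)*55357 = (35080 + 93056)*55357 = 128136*55357 = 7093224552)
141870/(((D + d(-230, 0))*(-189549 - 29940))) - 268865/388341 = 141870/(((7093224552 + 25)*(-189549 - 29940))) - 268865/388341 = 141870/((7093224577*(-219489))) - 268865*1/388341 = 141870/(-1556884769181153) - 268865/388341 = 141870*(-1/1556884769181153) - 268865/388341 = -47290/518961589727051 - 268865/388341 = -139530607840328213005/201534062716192712391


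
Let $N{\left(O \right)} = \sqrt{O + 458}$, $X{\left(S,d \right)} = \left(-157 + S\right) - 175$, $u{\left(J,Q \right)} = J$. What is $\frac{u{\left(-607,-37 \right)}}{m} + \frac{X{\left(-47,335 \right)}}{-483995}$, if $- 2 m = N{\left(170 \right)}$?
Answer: $\frac{379}{483995} + \frac{607 \sqrt{157}}{157} \approx 48.445$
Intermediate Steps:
$X{\left(S,d \right)} = -332 + S$
$N{\left(O \right)} = \sqrt{458 + O}$
$m = - \sqrt{157}$ ($m = - \frac{\sqrt{458 + 170}}{2} = - \frac{\sqrt{628}}{2} = - \frac{2 \sqrt{157}}{2} = - \sqrt{157} \approx -12.53$)
$\frac{u{\left(-607,-37 \right)}}{m} + \frac{X{\left(-47,335 \right)}}{-483995} = - \frac{607}{\left(-1\right) \sqrt{157}} + \frac{-332 - 47}{-483995} = - 607 \left(- \frac{\sqrt{157}}{157}\right) - - \frac{379}{483995} = \frac{607 \sqrt{157}}{157} + \frac{379}{483995} = \frac{379}{483995} + \frac{607 \sqrt{157}}{157}$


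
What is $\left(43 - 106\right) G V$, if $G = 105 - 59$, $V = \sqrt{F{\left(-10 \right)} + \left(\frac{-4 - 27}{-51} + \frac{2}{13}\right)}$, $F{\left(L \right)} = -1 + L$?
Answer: $- \frac{1932 i \sqrt{1125111}}{221} \approx - 9272.8 i$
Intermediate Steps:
$V = \frac{2 i \sqrt{1125111}}{663}$ ($V = \sqrt{\left(-1 - 10\right) + \left(\frac{-4 - 27}{-51} + \frac{2}{13}\right)} = \sqrt{-11 + \left(\left(-4 - 27\right) \left(- \frac{1}{51}\right) + 2 \cdot \frac{1}{13}\right)} = \sqrt{-11 + \left(\left(-31\right) \left(- \frac{1}{51}\right) + \frac{2}{13}\right)} = \sqrt{-11 + \left(\frac{31}{51} + \frac{2}{13}\right)} = \sqrt{-11 + \frac{505}{663}} = \sqrt{- \frac{6788}{663}} = \frac{2 i \sqrt{1125111}}{663} \approx 3.1997 i$)
$G = 46$ ($G = 105 - 59 = 46$)
$\left(43 - 106\right) G V = \left(43 - 106\right) 46 \frac{2 i \sqrt{1125111}}{663} = \left(-63\right) 46 \frac{2 i \sqrt{1125111}}{663} = - 2898 \frac{2 i \sqrt{1125111}}{663} = - \frac{1932 i \sqrt{1125111}}{221}$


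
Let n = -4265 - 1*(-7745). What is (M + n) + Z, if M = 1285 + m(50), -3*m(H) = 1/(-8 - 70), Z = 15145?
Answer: 4658941/234 ≈ 19910.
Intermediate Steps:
m(H) = 1/234 (m(H) = -1/(3*(-8 - 70)) = -1/3/(-78) = -1/3*(-1/78) = 1/234)
n = 3480 (n = -4265 + 7745 = 3480)
M = 300691/234 (M = 1285 + 1/234 = 300691/234 ≈ 1285.0)
(M + n) + Z = (300691/234 + 3480) + 15145 = 1115011/234 + 15145 = 4658941/234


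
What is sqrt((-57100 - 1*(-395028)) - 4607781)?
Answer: I*sqrt(4269853) ≈ 2066.4*I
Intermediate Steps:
sqrt((-57100 - 1*(-395028)) - 4607781) = sqrt((-57100 + 395028) - 4607781) = sqrt(337928 - 4607781) = sqrt(-4269853) = I*sqrt(4269853)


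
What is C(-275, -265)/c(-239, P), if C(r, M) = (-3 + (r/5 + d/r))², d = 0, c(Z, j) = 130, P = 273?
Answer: 1682/65 ≈ 25.877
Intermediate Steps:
C(r, M) = (-3 + r/5)² (C(r, M) = (-3 + (r/5 + 0/r))² = (-3 + (r*(⅕) + 0))² = (-3 + (r/5 + 0))² = (-3 + r/5)²)
C(-275, -265)/c(-239, P) = ((-15 - 275)²/25)/130 = ((1/25)*(-290)²)*(1/130) = ((1/25)*84100)*(1/130) = 3364*(1/130) = 1682/65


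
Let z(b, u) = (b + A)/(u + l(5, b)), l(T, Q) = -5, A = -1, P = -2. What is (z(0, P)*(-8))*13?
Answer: -104/7 ≈ -14.857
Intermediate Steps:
z(b, u) = (-1 + b)/(-5 + u) (z(b, u) = (b - 1)/(u - 5) = (-1 + b)/(-5 + u))
(z(0, P)*(-8))*13 = (((-1 + 0)/(-5 - 2))*(-8))*13 = ((-1/(-7))*(-8))*13 = (-⅐*(-1)*(-8))*13 = ((⅐)*(-8))*13 = -8/7*13 = -104/7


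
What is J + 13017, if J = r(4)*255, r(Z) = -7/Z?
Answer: 50283/4 ≈ 12571.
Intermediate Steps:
J = -1785/4 (J = -7/4*255 = -1785/4 ≈ -446.25)
J + 13017 = -1785/4 + 13017 = 50283/4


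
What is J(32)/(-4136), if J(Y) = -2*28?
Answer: 7/517 ≈ 0.013540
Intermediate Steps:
J(Y) = -56
J(32)/(-4136) = -56/(-4136) = -56*(-1/4136) = 7/517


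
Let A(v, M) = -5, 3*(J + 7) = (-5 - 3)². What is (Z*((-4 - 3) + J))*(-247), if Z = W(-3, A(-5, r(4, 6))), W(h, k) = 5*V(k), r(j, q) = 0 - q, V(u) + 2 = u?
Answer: 190190/3 ≈ 63397.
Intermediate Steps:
V(u) = -2 + u
r(j, q) = -q
J = 43/3 (J = -7 + (-5 - 3)²/3 = -7 + (⅓)*(-8)² = -7 + (⅓)*64 = -7 + 64/3 = 43/3 ≈ 14.333)
W(h, k) = -10 + 5*k (W(h, k) = 5*(-2 + k) = -10 + 5*k)
Z = -35 (Z = -10 + 5*(-5) = -10 - 25 = -35)
(Z*((-4 - 3) + J))*(-247) = -35*((-4 - 3) + 43/3)*(-247) = -35*(-7 + 43/3)*(-247) = -35*22/3*(-247) = -770/3*(-247) = 190190/3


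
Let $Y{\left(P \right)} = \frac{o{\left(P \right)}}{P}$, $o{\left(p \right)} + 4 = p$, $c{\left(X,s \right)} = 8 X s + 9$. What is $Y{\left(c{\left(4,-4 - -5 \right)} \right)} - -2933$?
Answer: $\frac{120290}{41} \approx 2933.9$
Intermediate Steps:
$c{\left(X,s \right)} = 9 + 8 X s$ ($c{\left(X,s \right)} = 8 X s + 9 = 9 + 8 X s$)
$o{\left(p \right)} = -4 + p$
$Y{\left(P \right)} = \frac{-4 + P}{P}$
$Y{\left(c{\left(4,-4 - -5 \right)} \right)} - -2933 = \frac{-4 + \left(9 + 8 \cdot 4 \left(-4 - -5\right)\right)}{9 + 8 \cdot 4 \left(-4 - -5\right)} - -2933 = \frac{-4 + \left(9 + 8 \cdot 4 \left(-4 + 5\right)\right)}{9 + 8 \cdot 4 \left(-4 + 5\right)} + 2933 = \frac{-4 + \left(9 + 8 \cdot 4 \cdot 1\right)}{9 + 8 \cdot 4 \cdot 1} + 2933 = \frac{-4 + \left(9 + 32\right)}{9 + 32} + 2933 = \frac{-4 + 41}{41} + 2933 = \frac{1}{41} \cdot 37 + 2933 = \frac{37}{41} + 2933 = \frac{120290}{41}$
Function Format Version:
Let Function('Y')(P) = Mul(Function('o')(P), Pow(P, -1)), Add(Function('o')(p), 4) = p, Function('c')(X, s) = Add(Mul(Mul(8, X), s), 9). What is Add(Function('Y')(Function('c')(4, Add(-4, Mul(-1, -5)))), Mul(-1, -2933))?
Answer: Rational(120290, 41) ≈ 2933.9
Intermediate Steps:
Function('c')(X, s) = Add(9, Mul(8, X, s)) (Function('c')(X, s) = Add(Mul(8, X, s), 9) = Add(9, Mul(8, X, s)))
Function('o')(p) = Add(-4, p)
Function('Y')(P) = Mul(Pow(P, -1), Add(-4, P)) (Function('Y')(P) = Mul(Add(-4, P), Pow(P, -1)) = Mul(Pow(P, -1), Add(-4, P)))
Add(Function('Y')(Function('c')(4, Add(-4, Mul(-1, -5)))), Mul(-1, -2933)) = Add(Mul(Pow(Add(9, Mul(8, 4, Add(-4, Mul(-1, -5)))), -1), Add(-4, Add(9, Mul(8, 4, Add(-4, Mul(-1, -5)))))), Mul(-1, -2933)) = Add(Mul(Pow(Add(9, Mul(8, 4, Add(-4, 5))), -1), Add(-4, Add(9, Mul(8, 4, Add(-4, 5))))), 2933) = Add(Mul(Pow(Add(9, Mul(8, 4, 1)), -1), Add(-4, Add(9, Mul(8, 4, 1)))), 2933) = Add(Mul(Pow(Add(9, 32), -1), Add(-4, Add(9, 32))), 2933) = Add(Mul(Pow(41, -1), Add(-4, 41)), 2933) = Add(Mul(Rational(1, 41), 37), 2933) = Add(Rational(37, 41), 2933) = Rational(120290, 41)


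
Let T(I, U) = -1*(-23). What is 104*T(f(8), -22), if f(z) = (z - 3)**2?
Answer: 2392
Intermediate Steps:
f(z) = (-3 + z)**2
T(I, U) = 23
104*T(f(8), -22) = 104*23 = 2392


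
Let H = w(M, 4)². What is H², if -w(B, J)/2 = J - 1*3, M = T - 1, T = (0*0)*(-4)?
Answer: 16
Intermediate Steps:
T = 0 (T = 0*(-4) = 0)
M = -1 (M = 0 - 1 = -1)
w(B, J) = 6 - 2*J (w(B, J) = -2*(J - 1*3) = -2*(J - 3) = -2*(-3 + J) = 6 - 2*J)
H = 4 (H = (6 - 2*4)² = (6 - 8)² = (-2)² = 4)
H² = 4² = 16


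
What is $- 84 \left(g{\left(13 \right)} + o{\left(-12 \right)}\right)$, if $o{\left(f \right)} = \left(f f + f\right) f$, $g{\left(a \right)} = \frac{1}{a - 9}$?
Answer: $133035$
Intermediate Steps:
$g{\left(a \right)} = \frac{1}{-9 + a}$
$o{\left(f \right)} = f \left(f + f^{2}\right)$ ($o{\left(f \right)} = \left(f^{2} + f\right) f = \left(f + f^{2}\right) f = f \left(f + f^{2}\right)$)
$- 84 \left(g{\left(13 \right)} + o{\left(-12 \right)}\right) = - 84 \left(\frac{1}{-9 + 13} + \left(-12\right)^{2} \left(1 - 12\right)\right) = - 84 \left(\frac{1}{4} + 144 \left(-11\right)\right) = - 84 \left(\frac{1}{4} - 1584\right) = \left(-84\right) \left(- \frac{6335}{4}\right) = 133035$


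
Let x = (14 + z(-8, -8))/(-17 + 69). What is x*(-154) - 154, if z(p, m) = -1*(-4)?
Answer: -2695/13 ≈ -207.31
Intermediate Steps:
z(p, m) = 4
x = 9/26 (x = (14 + 4)/(-17 + 69) = 18/52 = 18*(1/52) = 9/26 ≈ 0.34615)
x*(-154) - 154 = (9/26)*(-154) - 154 = -693/13 - 154 = -2695/13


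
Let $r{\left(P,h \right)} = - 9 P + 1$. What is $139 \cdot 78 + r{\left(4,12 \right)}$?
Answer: $10807$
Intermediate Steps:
$r{\left(P,h \right)} = 1 - 9 P$
$139 \cdot 78 + r{\left(4,12 \right)} = 139 \cdot 78 + \left(1 - 36\right) = 10842 + \left(1 - 36\right) = 10842 - 35 = 10807$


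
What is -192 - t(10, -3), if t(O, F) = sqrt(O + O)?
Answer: -192 - 2*sqrt(5) ≈ -196.47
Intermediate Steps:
t(O, F) = sqrt(2)*sqrt(O) (t(O, F) = sqrt(2*O) = sqrt(2)*sqrt(O))
-192 - t(10, -3) = -192 - sqrt(2)*sqrt(10) = -192 - 2*sqrt(5)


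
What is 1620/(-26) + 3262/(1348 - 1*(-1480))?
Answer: -160591/2626 ≈ -61.154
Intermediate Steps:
1620/(-26) + 3262/(1348 - 1*(-1480)) = 1620*(-1/26) + 3262/(1348 + 1480) = -810/13 + 3262/2828 = -810/13 + 3262*(1/2828) = -810/13 + 233/202 = -160591/2626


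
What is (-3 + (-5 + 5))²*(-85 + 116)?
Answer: 279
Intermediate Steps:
(-3 + (-5 + 5))²*(-85 + 116) = (-3 + 0)²*31 = (-3)²*31 = 9*31 = 279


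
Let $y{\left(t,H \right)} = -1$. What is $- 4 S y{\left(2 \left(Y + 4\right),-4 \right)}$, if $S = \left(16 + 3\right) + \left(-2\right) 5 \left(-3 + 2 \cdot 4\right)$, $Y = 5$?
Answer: $-124$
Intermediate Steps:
$S = -31$ ($S = 19 - 10 \left(-3 + 8\right) = 19 - 50 = -31$)
$- 4 S y{\left(2 \left(Y + 4\right),-4 \right)} = - 4 \left(\left(-31\right) \left(-1\right)\right) = \left(-4\right) 31 = -124$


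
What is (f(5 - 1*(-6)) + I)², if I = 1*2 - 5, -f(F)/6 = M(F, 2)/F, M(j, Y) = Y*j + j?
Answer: 441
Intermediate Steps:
M(j, Y) = j + Y*j
f(F) = -18 (f(F) = -6*F*(1 + 2)/F = -6*F*3/F = -6*3*F/F = -6*3 = -18)
I = -3 (I = 2 - 5 = -3)
(f(5 - 1*(-6)) + I)² = (-18 - 3)² = (-21)² = 441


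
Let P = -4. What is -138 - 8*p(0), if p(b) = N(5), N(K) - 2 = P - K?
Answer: -82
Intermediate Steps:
N(K) = -2 - K (N(K) = 2 + (-4 - K) = -2 - K)
p(b) = -7 (p(b) = -2 - 1*5 = -2 - 5 = -7)
-138 - 8*p(0) = -138 - 8*(-7) = -138 + 56 = -82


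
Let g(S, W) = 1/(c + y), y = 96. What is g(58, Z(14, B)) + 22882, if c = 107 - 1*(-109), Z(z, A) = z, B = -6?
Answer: 7139185/312 ≈ 22882.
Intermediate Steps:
c = 216 (c = 107 + 109 = 216)
g(S, W) = 1/312 (g(S, W) = 1/(216 + 96) = 1/312)
g(58, Z(14, B)) + 22882 = 1/312 + 22882 = 7139185/312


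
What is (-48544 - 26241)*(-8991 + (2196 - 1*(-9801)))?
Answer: -224803710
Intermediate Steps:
(-48544 - 26241)*(-8991 + (2196 - 1*(-9801))) = -74785*(-8991 + (2196 + 9801)) = -74785*(-8991 + 11997) = -74785*3006 = -224803710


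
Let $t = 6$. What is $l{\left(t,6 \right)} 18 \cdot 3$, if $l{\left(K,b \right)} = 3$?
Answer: $162$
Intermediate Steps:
$l{\left(t,6 \right)} 18 \cdot 3 = 3 \cdot 18 \cdot 3 = 54 \cdot 3 = 162$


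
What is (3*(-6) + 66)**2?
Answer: 2304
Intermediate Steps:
(3*(-6) + 66)**2 = (-18 + 66)**2 = 48**2 = 2304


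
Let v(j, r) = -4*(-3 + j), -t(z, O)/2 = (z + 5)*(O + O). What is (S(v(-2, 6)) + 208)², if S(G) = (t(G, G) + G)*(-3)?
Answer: 37797904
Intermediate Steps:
t(z, O) = -4*O*(5 + z) (t(z, O) = -2*(z + 5)*(O + O) = -2*(5 + z)*2*O = -4*O*(5 + z))
v(j, r) = 12 - 4*j
S(G) = -3*G + 12*G*(5 + G) (S(G) = (-4*G*(5 + G) + G)*(-3) = (G - 4*G*(5 + G))*(-3) = -3*G + 12*G*(5 + G))
(S(v(-2, 6)) + 208)² = (3*(12 - 4*(-2))*(19 + 4*(12 - 4*(-2))) + 208)² = (3*(12 + 8)*(19 + 4*(12 + 8)) + 208)² = (3*20*(19 + 4*20) + 208)² = (3*20*(19 + 80) + 208)² = (3*20*99 + 208)² = (5940 + 208)² = 6148² = 37797904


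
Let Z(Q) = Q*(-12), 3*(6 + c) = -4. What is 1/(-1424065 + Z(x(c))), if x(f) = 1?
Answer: -1/1424077 ≈ -7.0221e-7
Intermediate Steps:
c = -22/3 (c = -6 + (1/3)*(-4) = -6 - 4/3 = -22/3 ≈ -7.3333)
Z(Q) = -12*Q
1/(-1424065 + Z(x(c))) = 1/(-1424065 - 12*1) = 1/(-1424065 - 12) = 1/(-1424077) = -1/1424077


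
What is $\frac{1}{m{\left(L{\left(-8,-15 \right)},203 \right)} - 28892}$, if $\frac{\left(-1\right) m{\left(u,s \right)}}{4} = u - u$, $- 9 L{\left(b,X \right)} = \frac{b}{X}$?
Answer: $- \frac{1}{28892} \approx -3.4612 \cdot 10^{-5}$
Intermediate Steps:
$L{\left(b,X \right)} = - \frac{b}{9 X}$ ($L{\left(b,X \right)} = - \frac{b \frac{1}{X}}{9} = - \frac{b}{9 X}$)
$m{\left(u,s \right)} = 0$ ($m{\left(u,s \right)} = - 4 \left(u - u\right) = \left(-4\right) 0 = 0$)
$\frac{1}{m{\left(L{\left(-8,-15 \right)},203 \right)} - 28892} = \frac{1}{0 - 28892} = \frac{1}{-28892} = - \frac{1}{28892}$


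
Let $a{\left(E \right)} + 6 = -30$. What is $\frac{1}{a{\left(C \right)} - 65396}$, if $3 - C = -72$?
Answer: $- \frac{1}{65432} \approx -1.5283 \cdot 10^{-5}$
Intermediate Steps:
$C = 75$ ($C = 3 - -72 = 3 + 72 = 75$)
$a{\left(E \right)} = -36$ ($a{\left(E \right)} = -6 - 30 = -36$)
$\frac{1}{a{\left(C \right)} - 65396} = \frac{1}{-36 - 65396} = \frac{1}{-65432} = - \frac{1}{65432}$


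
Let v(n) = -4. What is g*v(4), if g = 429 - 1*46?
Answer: -1532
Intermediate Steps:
g = 383 (g = 429 - 46 = 383)
g*v(4) = 383*(-4) = -1532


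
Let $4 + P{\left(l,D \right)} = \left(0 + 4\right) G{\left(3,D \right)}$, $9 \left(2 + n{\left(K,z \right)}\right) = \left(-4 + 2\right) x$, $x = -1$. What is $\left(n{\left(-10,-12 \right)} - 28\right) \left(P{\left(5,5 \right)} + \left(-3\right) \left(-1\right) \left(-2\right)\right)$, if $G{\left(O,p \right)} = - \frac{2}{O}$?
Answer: $\frac{10184}{27} \approx 377.19$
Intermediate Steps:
$n{\left(K,z \right)} = - \frac{16}{9}$ ($n{\left(K,z \right)} = -2 + \frac{\left(-4 + 2\right) \left(-1\right)}{9} = -2 + \frac{\left(-2\right) \left(-1\right)}{9} = -2 + \frac{1}{9} \cdot 2 = -2 + \frac{2}{9} = - \frac{16}{9}$)
$P{\left(l,D \right)} = - \frac{20}{3}$ ($P{\left(l,D \right)} = -4 + \left(0 + 4\right) \left(- \frac{2}{3}\right) = -4 + 4 \left(\left(-2\right) \frac{1}{3}\right) = -4 + 4 \left(- \frac{2}{3}\right) = -4 - \frac{8}{3} = - \frac{20}{3}$)
$\left(n{\left(-10,-12 \right)} - 28\right) \left(P{\left(5,5 \right)} + \left(-3\right) \left(-1\right) \left(-2\right)\right) = \left(- \frac{16}{9} - 28\right) \left(- \frac{20}{3} + \left(-3\right) \left(-1\right) \left(-2\right)\right) = - \frac{268 \left(- \frac{20}{3} + 3 \left(-2\right)\right)}{9} = - \frac{268 \left(- \frac{20}{3} - 6\right)}{9} = \left(- \frac{268}{9}\right) \left(- \frac{38}{3}\right) = \frac{10184}{27}$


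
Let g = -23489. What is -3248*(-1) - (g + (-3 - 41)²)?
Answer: 24801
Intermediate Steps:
-3248*(-1) - (g + (-3 - 41)²) = -3248*(-1) - (-23489 + (-3 - 41)²) = 3248 - (-23489 + (-44)²) = 3248 - (-23489 + 1936) = 3248 - 1*(-21553) = 3248 + 21553 = 24801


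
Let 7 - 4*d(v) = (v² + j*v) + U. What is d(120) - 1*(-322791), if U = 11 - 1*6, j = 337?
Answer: 618163/2 ≈ 3.0908e+5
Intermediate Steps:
U = 5 (U = 11 - 6 = 5)
d(v) = ½ - 337*v/4 - v²/4 (d(v) = 7/4 - ((v² + 337*v) + 5)/4 = 7/4 - (5 + v² + 337*v)/4 = 7/4 + (-5/4 - 337*v/4 - v²/4) = ½ - 337*v/4 - v²/4)
d(120) - 1*(-322791) = (½ - 337/4*120 - ¼*120²) - 1*(-322791) = (½ - 10110 - ¼*14400) + 322791 = (½ - 10110 - 3600) + 322791 = -27419/2 + 322791 = 618163/2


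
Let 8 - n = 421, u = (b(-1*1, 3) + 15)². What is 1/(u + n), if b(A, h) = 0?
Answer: -1/188 ≈ -0.0053191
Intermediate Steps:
u = 225 (u = (0 + 15)² = 15² = 225)
n = -413 (n = 8 - 1*421 = 8 - 421 = -413)
1/(u + n) = 1/(225 - 413) = 1/(-188) = -1/188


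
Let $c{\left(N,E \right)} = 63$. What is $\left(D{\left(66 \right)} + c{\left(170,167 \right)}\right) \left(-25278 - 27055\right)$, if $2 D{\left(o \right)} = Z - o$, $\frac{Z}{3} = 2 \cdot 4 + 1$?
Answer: $- \frac{4552971}{2} \approx -2.2765 \cdot 10^{6}$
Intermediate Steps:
$Z = 27$ ($Z = 3 \left(2 \cdot 4 + 1\right) = 3 \left(8 + 1\right) = 3 \cdot 9 = 27$)
$D{\left(o \right)} = \frac{27}{2} - \frac{o}{2}$ ($D{\left(o \right)} = \frac{27 - o}{2} = \frac{27}{2} - \frac{o}{2}$)
$\left(D{\left(66 \right)} + c{\left(170,167 \right)}\right) \left(-25278 - 27055\right) = \left(\left(\frac{27}{2} - 33\right) + 63\right) \left(-25278 - 27055\right) = \left(\left(\frac{27}{2} - 33\right) + 63\right) \left(-52333\right) = \left(- \frac{39}{2} + 63\right) \left(-52333\right) = \frac{87}{2} \left(-52333\right) = - \frac{4552971}{2}$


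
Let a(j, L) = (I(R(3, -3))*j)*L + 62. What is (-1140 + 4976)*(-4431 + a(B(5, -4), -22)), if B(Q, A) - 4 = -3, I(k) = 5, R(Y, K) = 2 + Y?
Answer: -17181444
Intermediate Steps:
B(Q, A) = 1 (B(Q, A) = 4 - 3 = 1)
a(j, L) = 62 + 5*L*j (a(j, L) = (5*j)*L + 62 = 5*L*j + 62 = 62 + 5*L*j)
(-1140 + 4976)*(-4431 + a(B(5, -4), -22)) = (-1140 + 4976)*(-4431 + (62 + 5*(-22)*1)) = 3836*(-4431 + (62 - 110)) = 3836*(-4431 - 48) = 3836*(-4479) = -17181444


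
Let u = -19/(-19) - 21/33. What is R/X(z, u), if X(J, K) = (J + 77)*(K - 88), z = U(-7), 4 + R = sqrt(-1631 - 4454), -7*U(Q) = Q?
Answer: 11/18798 - 11*I*sqrt(6085)/75192 ≈ 0.00058517 - 0.011412*I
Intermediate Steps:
U(Q) = -Q/7
R = -4 + I*sqrt(6085) (R = -4 + sqrt(-1631 - 4454) = -4 + sqrt(-6085) = -4 + I*sqrt(6085) ≈ -4.0 + 78.006*I)
u = 4/11 (u = -19*(-1/19) - 21*1/33 = 1 - 7/11 = 4/11 ≈ 0.36364)
z = 1 (z = -1/7*(-7) = 1)
X(J, K) = (-88 + K)*(77 + J) (X(J, K) = (77 + J)*(-88 + K) = (-88 + K)*(77 + J))
R/X(z, u) = (-4 + I*sqrt(6085))/(-6776 - 88*1 + 77*(4/11) + 1*(4/11)) = (-4 + I*sqrt(6085))/(-6776 - 88 + 28 + 4/11) = (-4 + I*sqrt(6085))/(-75192/11) = (-4 + I*sqrt(6085))*(-11/75192) = 11/18798 - 11*I*sqrt(6085)/75192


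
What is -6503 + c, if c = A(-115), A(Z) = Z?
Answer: -6618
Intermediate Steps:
c = -115
-6503 + c = -6503 - 115 = -6618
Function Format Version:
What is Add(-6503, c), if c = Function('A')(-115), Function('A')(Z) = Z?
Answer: -6618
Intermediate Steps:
c = -115
Add(-6503, c) = Add(-6503, -115) = -6618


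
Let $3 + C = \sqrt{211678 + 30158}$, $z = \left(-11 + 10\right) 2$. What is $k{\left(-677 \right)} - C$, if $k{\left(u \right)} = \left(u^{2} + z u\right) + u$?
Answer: $459009 - 2 \sqrt{60459} \approx 4.5852 \cdot 10^{5}$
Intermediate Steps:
$z = -2$ ($z = \left(-1\right) 2 = -2$)
$C = -3 + 2 \sqrt{60459}$ ($C = -3 + \sqrt{211678 + 30158} = -3 + \sqrt{241836} = -3 + 2 \sqrt{60459} \approx 488.77$)
$k{\left(u \right)} = u^{2} - u$ ($k{\left(u \right)} = \left(u^{2} - 2 u\right) + u = u^{2} - u$)
$k{\left(-677 \right)} - C = - 677 \left(-1 - 677\right) - \left(-3 + 2 \sqrt{60459}\right) = \left(-677\right) \left(-678\right) + \left(3 - 2 \sqrt{60459}\right) = 459006 + \left(3 - 2 \sqrt{60459}\right) = 459009 - 2 \sqrt{60459}$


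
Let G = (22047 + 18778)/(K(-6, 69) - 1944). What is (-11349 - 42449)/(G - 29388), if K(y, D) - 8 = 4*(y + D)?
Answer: 90595832/49530217 ≈ 1.8291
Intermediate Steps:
K(y, D) = 8 + 4*D + 4*y (K(y, D) = 8 + 4*(y + D) = 8 + 4*(D + y) = 8 + (4*D + 4*y) = 8 + 4*D + 4*y)
G = -40825/1684 (G = (22047 + 18778)/((8 + 4*69 + 4*(-6)) - 1944) = 40825/((8 + 276 - 24) - 1944) = 40825/(260 - 1944) = 40825/(-1684) = 40825*(-1/1684) = -40825/1684 ≈ -24.243)
(-11349 - 42449)/(G - 29388) = (-11349 - 42449)/(-40825/1684 - 29388) = -53798/(-49530217/1684) = -53798*(-1684/49530217) = 90595832/49530217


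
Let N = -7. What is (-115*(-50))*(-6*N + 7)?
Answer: 281750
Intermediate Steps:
(-115*(-50))*(-6*N + 7) = (-115*(-50))*(-6*(-7) + 7) = 5750*(42 + 7) = 5750*49 = 281750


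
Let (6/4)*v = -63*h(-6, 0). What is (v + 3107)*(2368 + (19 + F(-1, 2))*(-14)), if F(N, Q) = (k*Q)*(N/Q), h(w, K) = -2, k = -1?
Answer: 6662808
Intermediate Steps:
F(N, Q) = -N (F(N, Q) = (-Q)*(N/Q) = -N)
v = 84 (v = 2*(-63*(-2))/3 = (⅔)*126 = 84)
(v + 3107)*(2368 + (19 + F(-1, 2))*(-14)) = (84 + 3107)*(2368 + (19 - 1*(-1))*(-14)) = 3191*(2368 + (19 + 1)*(-14)) = 3191*(2368 + 20*(-14)) = 3191*(2368 - 280) = 3191*2088 = 6662808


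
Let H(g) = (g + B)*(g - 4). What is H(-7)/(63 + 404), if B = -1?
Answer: 88/467 ≈ 0.18844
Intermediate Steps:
H(g) = (-1 + g)*(-4 + g) (H(g) = (g - 1)*(g - 4) = (-1 + g)*(-4 + g))
H(-7)/(63 + 404) = (4 + (-7)**2 - 5*(-7))/(63 + 404) = (4 + 49 + 35)/467 = 88*(1/467) = 88/467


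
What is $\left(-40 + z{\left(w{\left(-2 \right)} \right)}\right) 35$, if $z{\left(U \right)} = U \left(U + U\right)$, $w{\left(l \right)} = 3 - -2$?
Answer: $350$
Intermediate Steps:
$w{\left(l \right)} = 5$ ($w{\left(l \right)} = 3 + 2 = 5$)
$z{\left(U \right)} = 2 U^{2}$ ($z{\left(U \right)} = U 2 U = 2 U^{2}$)
$\left(-40 + z{\left(w{\left(-2 \right)} \right)}\right) 35 = \left(-40 + 2 \cdot 5^{2}\right) 35 = \left(-40 + 2 \cdot 25\right) 35 = \left(-40 + 50\right) 35 = 10 \cdot 35 = 350$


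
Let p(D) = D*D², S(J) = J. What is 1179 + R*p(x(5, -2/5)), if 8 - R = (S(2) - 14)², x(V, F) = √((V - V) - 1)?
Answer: 1179 + 136*I ≈ 1179.0 + 136.0*I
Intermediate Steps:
x(V, F) = I (x(V, F) = √(0 - 1) = √(-1) = I)
R = -136 (R = 8 - (2 - 14)² = 8 - 1*(-12)² = 8 - 1*144 = 8 - 144 = -136)
p(D) = D³
1179 + R*p(x(5, -2/5)) = 1179 - 136*(-I) = 1179 - (-136)*I = 1179 + 136*I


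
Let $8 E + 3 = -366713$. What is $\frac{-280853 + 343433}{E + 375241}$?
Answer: $\frac{41720}{219601} \approx 0.18998$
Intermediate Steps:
$E = - \frac{91679}{2}$ ($E = - \frac{3}{8} + \frac{1}{8} \left(-366713\right) = - \frac{3}{8} - \frac{366713}{8} = - \frac{91679}{2} \approx -45840.0$)
$\frac{-280853 + 343433}{E + 375241} = \frac{-280853 + 343433}{- \frac{91679}{2} + 375241} = \frac{62580}{\frac{658803}{2}} = 62580 \cdot \frac{2}{658803} = \frac{41720}{219601}$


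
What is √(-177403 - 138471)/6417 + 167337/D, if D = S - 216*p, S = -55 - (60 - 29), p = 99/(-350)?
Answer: -29283975/4358 + I*√315874/6417 ≈ -6719.6 + 0.087584*I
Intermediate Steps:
p = -99/350 (p = 99*(-1/350) = -99/350 ≈ -0.28286)
S = -86 (S = -55 - 1*31 = -55 - 31 = -86)
D = -4358/175 (D = -86 - 216*(-99/350) = -86 + 10692/175 = -4358/175 ≈ -24.903)
√(-177403 - 138471)/6417 + 167337/D = √(-177403 - 138471)/6417 + 167337/(-4358/175) = √(-315874)*(1/6417) + 167337*(-175/4358) = (I*√315874)*(1/6417) - 29283975/4358 = I*√315874/6417 - 29283975/4358 = -29283975/4358 + I*√315874/6417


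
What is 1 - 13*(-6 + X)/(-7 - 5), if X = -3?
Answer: -35/4 ≈ -8.7500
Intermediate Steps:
1 - 13*(-6 + X)/(-7 - 5) = 1 - 13*(-6 - 3)/(-7 - 5) = 1 - (-117)/(-12) = 1 - (-117)*(-1)/12 = 1 - 13*¾ = 1 - 39/4 = -35/4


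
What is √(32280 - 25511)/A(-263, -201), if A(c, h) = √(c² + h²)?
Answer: √741679330/109570 ≈ 0.24855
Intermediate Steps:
√(32280 - 25511)/A(-263, -201) = √(32280 - 25511)/(√((-263)² + (-201)²)) = √6769/(√(69169 + 40401)) = √6769/(√109570) = √6769*(√109570/109570) = √741679330/109570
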